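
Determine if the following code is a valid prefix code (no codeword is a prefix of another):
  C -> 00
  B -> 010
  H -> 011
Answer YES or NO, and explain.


Checking each pair (does one codeword prefix another?):
  C='00' vs B='010': no prefix
  C='00' vs H='011': no prefix
  B='010' vs C='00': no prefix
  B='010' vs H='011': no prefix
  H='011' vs C='00': no prefix
  H='011' vs B='010': no prefix
No violation found over all pairs.

YES -- this is a valid prefix code. No codeword is a prefix of any other codeword.


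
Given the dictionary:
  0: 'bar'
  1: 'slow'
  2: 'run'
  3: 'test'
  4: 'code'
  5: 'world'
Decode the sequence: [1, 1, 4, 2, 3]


Look up each index in the dictionary:
  1 -> 'slow'
  1 -> 'slow'
  4 -> 'code'
  2 -> 'run'
  3 -> 'test'

Decoded: "slow slow code run test"


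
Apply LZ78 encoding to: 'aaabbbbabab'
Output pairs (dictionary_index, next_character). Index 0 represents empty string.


LZ78 encoding steps:
Dictionary: {0: ''}
Step 1: w='' (idx 0), next='a' -> output (0, 'a'), add 'a' as idx 1
Step 2: w='a' (idx 1), next='a' -> output (1, 'a'), add 'aa' as idx 2
Step 3: w='' (idx 0), next='b' -> output (0, 'b'), add 'b' as idx 3
Step 4: w='b' (idx 3), next='b' -> output (3, 'b'), add 'bb' as idx 4
Step 5: w='b' (idx 3), next='a' -> output (3, 'a'), add 'ba' as idx 5
Step 6: w='ba' (idx 5), next='b' -> output (5, 'b'), add 'bab' as idx 6


Encoded: [(0, 'a'), (1, 'a'), (0, 'b'), (3, 'b'), (3, 'a'), (5, 'b')]


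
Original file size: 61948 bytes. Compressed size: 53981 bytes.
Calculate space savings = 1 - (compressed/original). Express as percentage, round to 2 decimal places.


ratio = compressed/original = 53981/61948 = 0.871392
savings = 1 - ratio = 1 - 0.871392 = 0.128608
as a percentage: 0.128608 * 100 = 12.86%

Space savings = 1 - 53981/61948 = 12.86%


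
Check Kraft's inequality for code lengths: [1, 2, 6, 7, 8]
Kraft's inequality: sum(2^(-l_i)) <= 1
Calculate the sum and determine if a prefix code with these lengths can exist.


Sum = 2^(-1) + 2^(-2) + 2^(-6) + 2^(-7) + 2^(-8)
    = 0.5 + 0.25 + 0.015625 + 0.0078125 + 0.00390625
    = 199/256 = 0.77734375
Since 0.77734375 <= 1, Kraft's inequality IS satisfied.
A prefix code with these lengths CAN exist.

Kraft sum = 0.77734375. Satisfied.


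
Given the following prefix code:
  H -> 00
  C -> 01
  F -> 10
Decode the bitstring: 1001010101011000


Decoding step by step:
Bits 10 -> F
Bits 01 -> C
Bits 01 -> C
Bits 01 -> C
Bits 01 -> C
Bits 01 -> C
Bits 10 -> F
Bits 00 -> H


Decoded message: FCCCCCFH


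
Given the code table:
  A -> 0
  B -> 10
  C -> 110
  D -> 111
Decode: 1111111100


Decoding:
111 -> D
111 -> D
110 -> C
0 -> A


Result: DDCA


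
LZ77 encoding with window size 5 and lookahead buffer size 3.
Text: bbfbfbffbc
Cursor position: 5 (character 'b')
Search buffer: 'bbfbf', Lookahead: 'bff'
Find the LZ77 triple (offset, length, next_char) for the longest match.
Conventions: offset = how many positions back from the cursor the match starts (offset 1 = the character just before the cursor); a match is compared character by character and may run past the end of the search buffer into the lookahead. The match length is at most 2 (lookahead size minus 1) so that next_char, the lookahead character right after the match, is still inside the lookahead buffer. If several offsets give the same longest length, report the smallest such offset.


Try each offset into the search buffer:
  offset=1 (pos 4, char 'f'): match length 0
  offset=2 (pos 3, char 'b'): match length 2
  offset=3 (pos 2, char 'f'): match length 0
  offset=4 (pos 1, char 'b'): match length 2
  offset=5 (pos 0, char 'b'): match length 1
Longest match has length 2, found at offsets 2, 4; take the smallest, offset 2.
next_char = character at position 5 + 2 = 7 -> 'f'

Best match: offset=2, length=2 (matching 'bf' starting at position 3)
LZ77 triple: (2, 2, 'f')


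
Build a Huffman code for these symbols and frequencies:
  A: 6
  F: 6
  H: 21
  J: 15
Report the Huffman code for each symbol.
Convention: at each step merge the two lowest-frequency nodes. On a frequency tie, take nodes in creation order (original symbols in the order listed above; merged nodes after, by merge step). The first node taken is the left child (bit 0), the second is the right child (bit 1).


Huffman tree construction:
Step 1: Merge A(6) + F(6) = 12
Step 2: Merge (A+F)(12) + J(15) = 27
Step 3: Merge H(21) + ((A+F)+J)(27) = 48
Read each symbol's code off the tree from the root (left child = 0, right child = 1).

Codes:
  A: 100 (length 3)
  F: 101 (length 3)
  H: 0 (length 1)
  J: 11 (length 2)
Average code length: 87/48 = 1.8125 bits/symbol


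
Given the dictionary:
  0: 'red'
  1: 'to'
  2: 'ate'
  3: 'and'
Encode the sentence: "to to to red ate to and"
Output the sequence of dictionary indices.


Look up each word in the dictionary:
  'to' -> 1
  'to' -> 1
  'to' -> 1
  'red' -> 0
  'ate' -> 2
  'to' -> 1
  'and' -> 3

Encoded: [1, 1, 1, 0, 2, 1, 3]


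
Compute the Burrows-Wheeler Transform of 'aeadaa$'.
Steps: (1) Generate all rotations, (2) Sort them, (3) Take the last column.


Rotations (sorted):
  0: $aeadaa -> last char: a
  1: a$aeada -> last char: a
  2: aa$aead -> last char: d
  3: adaa$ae -> last char: e
  4: aeadaa$ -> last char: $
  5: daa$aea -> last char: a
  6: eadaa$a -> last char: a


BWT = aade$aa


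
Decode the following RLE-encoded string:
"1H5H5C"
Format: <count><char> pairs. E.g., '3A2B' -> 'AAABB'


Expanding each <count><char> pair:
  1H -> 'H'
  5H -> 'HHHHH'
  5C -> 'CCCCC'

Decoded = HHHHHHCCCCC


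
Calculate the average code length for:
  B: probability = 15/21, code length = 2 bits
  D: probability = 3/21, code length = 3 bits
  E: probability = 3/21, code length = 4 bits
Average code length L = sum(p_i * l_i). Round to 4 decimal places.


Weighted contributions p_i * l_i:
  B: (15/21) * 2 = 30/21
  D: (3/21) * 3 = 9/21
  E: (3/21) * 4 = 12/21
Sum = (30 + 9 + 12)/21 = 51/21

L = 51/21 = 2.4286 bits/symbol


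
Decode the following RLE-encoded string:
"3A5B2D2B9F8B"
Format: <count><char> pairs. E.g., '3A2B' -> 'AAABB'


Expanding each <count><char> pair:
  3A -> 'AAA'
  5B -> 'BBBBB'
  2D -> 'DD'
  2B -> 'BB'
  9F -> 'FFFFFFFFF'
  8B -> 'BBBBBBBB'

Decoded = AAABBBBBDDBBFFFFFFFFFBBBBBBBB


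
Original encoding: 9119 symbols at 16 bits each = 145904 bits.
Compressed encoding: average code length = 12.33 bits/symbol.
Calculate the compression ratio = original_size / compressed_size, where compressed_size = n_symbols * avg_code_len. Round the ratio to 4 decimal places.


original_size = n_symbols * orig_bits = 9119 * 16 = 145904 bits
compressed_size = n_symbols * avg_code_len = 9119 * 12.33 = 112437.27 bits
ratio = original_size / compressed_size = 145904 / 112437.27 = 1.2976

Compression ratio = 1.2976


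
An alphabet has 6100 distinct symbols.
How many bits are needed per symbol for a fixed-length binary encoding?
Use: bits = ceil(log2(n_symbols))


log2(6100) = 12.5746
Bracket: 2^12 = 4096 < 6100 <= 2^13 = 8192
So ceil(log2(6100)) = 13

bits = ceil(log2(6100)) = ceil(12.5746) = 13 bits


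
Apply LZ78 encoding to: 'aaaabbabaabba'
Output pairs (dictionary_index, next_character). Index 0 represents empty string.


LZ78 encoding steps:
Dictionary: {0: ''}
Step 1: w='' (idx 0), next='a' -> output (0, 'a'), add 'a' as idx 1
Step 2: w='a' (idx 1), next='a' -> output (1, 'a'), add 'aa' as idx 2
Step 3: w='a' (idx 1), next='b' -> output (1, 'b'), add 'ab' as idx 3
Step 4: w='' (idx 0), next='b' -> output (0, 'b'), add 'b' as idx 4
Step 5: w='ab' (idx 3), next='a' -> output (3, 'a'), add 'aba' as idx 5
Step 6: w='ab' (idx 3), next='b' -> output (3, 'b'), add 'abb' as idx 6
Step 7: w='a' (idx 1), end of input -> output (1, '')


Encoded: [(0, 'a'), (1, 'a'), (1, 'b'), (0, 'b'), (3, 'a'), (3, 'b'), (1, '')]


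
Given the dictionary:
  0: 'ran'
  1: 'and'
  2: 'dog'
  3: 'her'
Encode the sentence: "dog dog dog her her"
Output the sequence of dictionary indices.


Look up each word in the dictionary:
  'dog' -> 2
  'dog' -> 2
  'dog' -> 2
  'her' -> 3
  'her' -> 3

Encoded: [2, 2, 2, 3, 3]


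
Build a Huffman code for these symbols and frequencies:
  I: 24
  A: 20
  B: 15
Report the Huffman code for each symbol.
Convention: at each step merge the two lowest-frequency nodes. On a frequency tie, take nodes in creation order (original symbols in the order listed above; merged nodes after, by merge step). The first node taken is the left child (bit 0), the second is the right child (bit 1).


Huffman tree construction:
Step 1: Merge B(15) + A(20) = 35
Step 2: Merge I(24) + (B+A)(35) = 59
Read each symbol's code off the tree from the root (left child = 0, right child = 1).

Codes:
  I: 0 (length 1)
  A: 11 (length 2)
  B: 10 (length 2)
Average code length: 94/59 = 1.5932 bits/symbol


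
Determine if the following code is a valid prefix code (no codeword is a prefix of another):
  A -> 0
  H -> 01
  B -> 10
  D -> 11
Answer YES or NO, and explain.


Checking each pair (does one codeword prefix another?):
  A='0' vs H='01': prefix -- VIOLATION

NO -- this is NOT a valid prefix code. A (0) is a prefix of H (01).


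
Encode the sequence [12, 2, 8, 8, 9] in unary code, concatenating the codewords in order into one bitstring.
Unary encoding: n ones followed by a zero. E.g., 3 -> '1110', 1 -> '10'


Encode each number as n ones followed by a terminating 0:
  12 -> 1111111111110 (13 bits)
  2 -> 110 (3 bits)
  8 -> 111111110 (9 bits)
  8 -> 111111110 (9 bits)
  9 -> 1111111110 (10 bits)
Total length = 13 + 3 + 9 + 9 + 10 = 44 bits.

Unary([12, 2, 8, 8, 9]) = 11111111111101101111111101111111101111111110 (44 bits)


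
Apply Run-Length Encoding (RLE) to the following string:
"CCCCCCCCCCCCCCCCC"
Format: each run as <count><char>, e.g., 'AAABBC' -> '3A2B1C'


Scanning runs left to right:
  i=0: run of 'C' x 17 -> '17C'

RLE = 17C


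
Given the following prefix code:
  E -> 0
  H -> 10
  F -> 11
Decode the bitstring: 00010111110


Decoding step by step:
Bits 0 -> E
Bits 0 -> E
Bits 0 -> E
Bits 10 -> H
Bits 11 -> F
Bits 11 -> F
Bits 10 -> H


Decoded message: EEEHFFH


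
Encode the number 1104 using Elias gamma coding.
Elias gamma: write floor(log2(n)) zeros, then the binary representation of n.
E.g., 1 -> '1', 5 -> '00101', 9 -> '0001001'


num_bits = floor(log2(1104)) + 1 = 11
leading_zeros = num_bits - 1 = 10
binary(1104) = 10001010000

Elias gamma(1104) = '0000000000' + '10001010000' = 000000000010001010000 (21 bits)


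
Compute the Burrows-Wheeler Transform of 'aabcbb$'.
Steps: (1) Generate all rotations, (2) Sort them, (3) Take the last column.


Rotations (sorted):
  0: $aabcbb -> last char: b
  1: aabcbb$ -> last char: $
  2: abcbb$a -> last char: a
  3: b$aabcb -> last char: b
  4: bb$aabc -> last char: c
  5: bcbb$aa -> last char: a
  6: cbb$aab -> last char: b


BWT = b$abcab


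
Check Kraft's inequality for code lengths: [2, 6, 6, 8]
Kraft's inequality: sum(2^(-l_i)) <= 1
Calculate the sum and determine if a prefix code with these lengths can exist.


Sum = 2^(-2) + 2^(-6) + 2^(-6) + 2^(-8)
    = 0.25 + 0.015625 + 0.015625 + 0.00390625
    = 73/256 = 0.28515625
Since 0.28515625 <= 1, Kraft's inequality IS satisfied.
A prefix code with these lengths CAN exist.

Kraft sum = 0.28515625. Satisfied.


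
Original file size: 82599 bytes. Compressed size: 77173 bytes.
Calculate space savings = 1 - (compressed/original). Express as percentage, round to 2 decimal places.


ratio = compressed/original = 77173/82599 = 0.934309
savings = 1 - ratio = 1 - 0.934309 = 0.065691
as a percentage: 0.065691 * 100 = 6.57%

Space savings = 1 - 77173/82599 = 6.57%


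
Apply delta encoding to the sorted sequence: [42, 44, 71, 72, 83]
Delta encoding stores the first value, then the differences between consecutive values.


First value: 42
Deltas:
  44 - 42 = 2
  71 - 44 = 27
  72 - 71 = 1
  83 - 72 = 11


Delta encoded: [42, 2, 27, 1, 11]


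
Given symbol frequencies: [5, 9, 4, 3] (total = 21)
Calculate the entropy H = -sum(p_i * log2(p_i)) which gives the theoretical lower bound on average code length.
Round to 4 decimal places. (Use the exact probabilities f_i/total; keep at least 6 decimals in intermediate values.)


Per-symbol terms -p_i * log2(p_i) with p_i = f_i/21:
  p = 5/21 = 0.238095: log2(p) = -2.070389, -p*log2(p) = 0.492950
  p = 9/21 = 0.428571: log2(p) = -1.222392, -p*log2(p) = 0.523882
  p = 4/21 = 0.190476: log2(p) = -2.392317, -p*log2(p) = 0.455680
  p = 3/21 = 0.142857: log2(p) = -2.807355, -p*log2(p) = 0.401051
H = 0.492950 + 0.523882 + 0.455680 + 0.401051 = 1.873563

H = 1.8736 bits/symbol


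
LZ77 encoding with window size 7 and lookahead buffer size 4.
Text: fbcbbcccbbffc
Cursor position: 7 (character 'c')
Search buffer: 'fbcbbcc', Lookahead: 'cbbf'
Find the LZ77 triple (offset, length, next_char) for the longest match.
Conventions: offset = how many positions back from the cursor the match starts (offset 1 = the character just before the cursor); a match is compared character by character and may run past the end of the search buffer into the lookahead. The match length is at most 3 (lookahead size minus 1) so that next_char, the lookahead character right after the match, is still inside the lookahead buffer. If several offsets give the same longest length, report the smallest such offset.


Try each offset into the search buffer:
  offset=1 (pos 6, char 'c'): match length 1
  offset=2 (pos 5, char 'c'): match length 1
  offset=3 (pos 4, char 'b'): match length 0
  offset=4 (pos 3, char 'b'): match length 0
  offset=5 (pos 2, char 'c'): match length 3
  offset=6 (pos 1, char 'b'): match length 0
  offset=7 (pos 0, char 'f'): match length 0
Longest match has length 3 at offset 5.
next_char = character at position 7 + 3 = 10 -> 'f'

Best match: offset=5, length=3 (matching 'cbb' starting at position 2)
LZ77 triple: (5, 3, 'f')


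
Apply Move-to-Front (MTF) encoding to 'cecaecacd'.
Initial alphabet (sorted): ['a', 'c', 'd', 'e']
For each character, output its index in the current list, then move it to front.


MTF encoding:
'c': index 1 in ['a', 'c', 'd', 'e'] -> ['c', 'a', 'd', 'e']
'e': index 3 in ['c', 'a', 'd', 'e'] -> ['e', 'c', 'a', 'd']
'c': index 1 in ['e', 'c', 'a', 'd'] -> ['c', 'e', 'a', 'd']
'a': index 2 in ['c', 'e', 'a', 'd'] -> ['a', 'c', 'e', 'd']
'e': index 2 in ['a', 'c', 'e', 'd'] -> ['e', 'a', 'c', 'd']
'c': index 2 in ['e', 'a', 'c', 'd'] -> ['c', 'e', 'a', 'd']
'a': index 2 in ['c', 'e', 'a', 'd'] -> ['a', 'c', 'e', 'd']
'c': index 1 in ['a', 'c', 'e', 'd'] -> ['c', 'a', 'e', 'd']
'd': index 3 in ['c', 'a', 'e', 'd'] -> ['d', 'c', 'a', 'e']


Output: [1, 3, 1, 2, 2, 2, 2, 1, 3]


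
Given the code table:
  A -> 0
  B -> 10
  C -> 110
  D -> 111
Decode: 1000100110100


Decoding:
10 -> B
0 -> A
0 -> A
10 -> B
0 -> A
110 -> C
10 -> B
0 -> A


Result: BAABACBA


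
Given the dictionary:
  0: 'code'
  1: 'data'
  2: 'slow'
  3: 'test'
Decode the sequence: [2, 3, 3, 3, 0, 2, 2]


Look up each index in the dictionary:
  2 -> 'slow'
  3 -> 'test'
  3 -> 'test'
  3 -> 'test'
  0 -> 'code'
  2 -> 'slow'
  2 -> 'slow'

Decoded: "slow test test test code slow slow"


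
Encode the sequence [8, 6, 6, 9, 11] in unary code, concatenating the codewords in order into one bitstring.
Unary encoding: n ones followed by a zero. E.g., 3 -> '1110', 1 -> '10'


Encode each number as n ones followed by a terminating 0:
  8 -> 111111110 (9 bits)
  6 -> 1111110 (7 bits)
  6 -> 1111110 (7 bits)
  9 -> 1111111110 (10 bits)
  11 -> 111111111110 (12 bits)
Total length = 9 + 7 + 7 + 10 + 12 = 45 bits.

Unary([8, 6, 6, 9, 11]) = 111111110111111011111101111111110111111111110 (45 bits)


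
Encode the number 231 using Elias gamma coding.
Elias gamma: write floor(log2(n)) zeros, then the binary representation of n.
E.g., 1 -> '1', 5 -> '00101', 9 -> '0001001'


num_bits = floor(log2(231)) + 1 = 8
leading_zeros = num_bits - 1 = 7
binary(231) = 11100111

Elias gamma(231) = '0000000' + '11100111' = 000000011100111 (15 bits)


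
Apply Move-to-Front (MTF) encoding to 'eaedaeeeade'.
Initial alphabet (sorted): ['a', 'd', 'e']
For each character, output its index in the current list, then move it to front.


MTF encoding:
'e': index 2 in ['a', 'd', 'e'] -> ['e', 'a', 'd']
'a': index 1 in ['e', 'a', 'd'] -> ['a', 'e', 'd']
'e': index 1 in ['a', 'e', 'd'] -> ['e', 'a', 'd']
'd': index 2 in ['e', 'a', 'd'] -> ['d', 'e', 'a']
'a': index 2 in ['d', 'e', 'a'] -> ['a', 'd', 'e']
'e': index 2 in ['a', 'd', 'e'] -> ['e', 'a', 'd']
'e': index 0 in ['e', 'a', 'd'] -> ['e', 'a', 'd']
'e': index 0 in ['e', 'a', 'd'] -> ['e', 'a', 'd']
'a': index 1 in ['e', 'a', 'd'] -> ['a', 'e', 'd']
'd': index 2 in ['a', 'e', 'd'] -> ['d', 'a', 'e']
'e': index 2 in ['d', 'a', 'e'] -> ['e', 'd', 'a']


Output: [2, 1, 1, 2, 2, 2, 0, 0, 1, 2, 2]


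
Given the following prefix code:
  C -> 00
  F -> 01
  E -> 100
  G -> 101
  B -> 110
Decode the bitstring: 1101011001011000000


Decoding step by step:
Bits 110 -> B
Bits 101 -> G
Bits 100 -> E
Bits 101 -> G
Bits 100 -> E
Bits 00 -> C
Bits 00 -> C


Decoded message: BGEGECC


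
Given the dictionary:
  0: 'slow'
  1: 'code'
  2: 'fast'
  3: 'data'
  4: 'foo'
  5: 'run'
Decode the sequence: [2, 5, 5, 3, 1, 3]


Look up each index in the dictionary:
  2 -> 'fast'
  5 -> 'run'
  5 -> 'run'
  3 -> 'data'
  1 -> 'code'
  3 -> 'data'

Decoded: "fast run run data code data"


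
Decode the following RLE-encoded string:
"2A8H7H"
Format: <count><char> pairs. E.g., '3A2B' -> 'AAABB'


Expanding each <count><char> pair:
  2A -> 'AA'
  8H -> 'HHHHHHHH'
  7H -> 'HHHHHHH'

Decoded = AAHHHHHHHHHHHHHHH


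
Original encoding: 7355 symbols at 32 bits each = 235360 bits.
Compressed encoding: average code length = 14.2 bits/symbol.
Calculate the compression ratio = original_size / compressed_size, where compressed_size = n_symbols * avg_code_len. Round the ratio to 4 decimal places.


original_size = n_symbols * orig_bits = 7355 * 32 = 235360 bits
compressed_size = n_symbols * avg_code_len = 7355 * 14.2 = 104441.0 bits
ratio = original_size / compressed_size = 235360 / 104441.0 = 2.2535

Compression ratio = 2.2535


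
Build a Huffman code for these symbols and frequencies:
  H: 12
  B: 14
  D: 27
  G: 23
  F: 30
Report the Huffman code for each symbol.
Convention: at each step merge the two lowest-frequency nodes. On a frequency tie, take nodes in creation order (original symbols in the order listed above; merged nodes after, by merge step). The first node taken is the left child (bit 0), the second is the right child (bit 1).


Huffman tree construction:
Step 1: Merge H(12) + B(14) = 26
Step 2: Merge G(23) + (H+B)(26) = 49
Step 3: Merge D(27) + F(30) = 57
Step 4: Merge (G+(H+B))(49) + (D+F)(57) = 106
Read each symbol's code off the tree from the root (left child = 0, right child = 1).

Codes:
  H: 010 (length 3)
  B: 011 (length 3)
  D: 10 (length 2)
  G: 00 (length 2)
  F: 11 (length 2)
Average code length: 238/106 = 2.2453 bits/symbol


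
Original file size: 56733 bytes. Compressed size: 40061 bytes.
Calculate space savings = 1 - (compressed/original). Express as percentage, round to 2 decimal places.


ratio = compressed/original = 40061/56733 = 0.706132
savings = 1 - ratio = 1 - 0.706132 = 0.293868
as a percentage: 0.293868 * 100 = 29.39%

Space savings = 1 - 40061/56733 = 29.39%


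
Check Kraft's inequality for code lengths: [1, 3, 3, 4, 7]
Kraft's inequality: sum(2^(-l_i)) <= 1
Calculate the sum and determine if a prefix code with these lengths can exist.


Sum = 2^(-1) + 2^(-3) + 2^(-3) + 2^(-4) + 2^(-7)
    = 0.5 + 0.125 + 0.125 + 0.0625 + 0.0078125
    = 105/128 = 0.8203125
Since 0.8203125 <= 1, Kraft's inequality IS satisfied.
A prefix code with these lengths CAN exist.

Kraft sum = 0.8203125. Satisfied.


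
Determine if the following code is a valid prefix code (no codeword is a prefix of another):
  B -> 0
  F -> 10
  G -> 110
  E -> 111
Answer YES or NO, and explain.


Checking each pair (does one codeword prefix another?):
  B='0' vs F='10': no prefix
  B='0' vs G='110': no prefix
  B='0' vs E='111': no prefix
  F='10' vs B='0': no prefix
  F='10' vs G='110': no prefix
  F='10' vs E='111': no prefix
  G='110' vs B='0': no prefix
  G='110' vs F='10': no prefix
  G='110' vs E='111': no prefix
  E='111' vs B='0': no prefix
  E='111' vs F='10': no prefix
  E='111' vs G='110': no prefix
No violation found over all pairs.

YES -- this is a valid prefix code. No codeword is a prefix of any other codeword.


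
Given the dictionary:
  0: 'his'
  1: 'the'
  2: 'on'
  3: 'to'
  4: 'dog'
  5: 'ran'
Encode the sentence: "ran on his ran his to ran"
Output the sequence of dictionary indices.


Look up each word in the dictionary:
  'ran' -> 5
  'on' -> 2
  'his' -> 0
  'ran' -> 5
  'his' -> 0
  'to' -> 3
  'ran' -> 5

Encoded: [5, 2, 0, 5, 0, 3, 5]


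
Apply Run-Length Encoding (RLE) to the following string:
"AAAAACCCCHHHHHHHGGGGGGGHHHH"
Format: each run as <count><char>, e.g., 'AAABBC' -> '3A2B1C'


Scanning runs left to right:
  i=0: run of 'A' x 5 -> '5A'
  i=5: run of 'C' x 4 -> '4C'
  i=9: run of 'H' x 7 -> '7H'
  i=16: run of 'G' x 7 -> '7G'
  i=23: run of 'H' x 4 -> '4H'

RLE = 5A4C7H7G4H


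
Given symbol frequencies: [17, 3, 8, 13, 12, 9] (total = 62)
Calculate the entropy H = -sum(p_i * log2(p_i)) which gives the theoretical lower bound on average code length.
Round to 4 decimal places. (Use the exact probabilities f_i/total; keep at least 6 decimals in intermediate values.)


Per-symbol terms -p_i * log2(p_i) with p_i = f_i/62:
  p = 17/62 = 0.274194: log2(p) = -1.866733, -p*log2(p) = 0.511846
  p = 3/62 = 0.048387: log2(p) = -4.369234, -p*log2(p) = 0.211415
  p = 8/62 = 0.129032: log2(p) = -2.954196, -p*log2(p) = 0.381187
  p = 13/62 = 0.209677: log2(p) = -2.253757, -p*log2(p) = 0.472562
  p = 12/62 = 0.193548: log2(p) = -2.369234, -p*log2(p) = 0.458561
  p = 9/62 = 0.145161: log2(p) = -2.784271, -p*log2(p) = 0.404168
H = 0.511846 + 0.211415 + 0.381187 + 0.472562 + 0.458561 + 0.404168 = 2.439739

H = 2.4397 bits/symbol


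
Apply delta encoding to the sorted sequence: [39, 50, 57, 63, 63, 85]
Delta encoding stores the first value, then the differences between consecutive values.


First value: 39
Deltas:
  50 - 39 = 11
  57 - 50 = 7
  63 - 57 = 6
  63 - 63 = 0
  85 - 63 = 22


Delta encoded: [39, 11, 7, 6, 0, 22]


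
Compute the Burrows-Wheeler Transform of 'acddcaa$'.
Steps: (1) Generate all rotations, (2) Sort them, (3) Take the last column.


Rotations (sorted):
  0: $acddcaa -> last char: a
  1: a$acddca -> last char: a
  2: aa$acddc -> last char: c
  3: acddcaa$ -> last char: $
  4: caa$acdd -> last char: d
  5: cddcaa$a -> last char: a
  6: dcaa$acd -> last char: d
  7: ddcaa$ac -> last char: c


BWT = aac$dadc


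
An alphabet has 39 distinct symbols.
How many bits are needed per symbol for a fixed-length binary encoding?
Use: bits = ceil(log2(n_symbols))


log2(39) = 5.2854
Bracket: 2^5 = 32 < 39 <= 2^6 = 64
So ceil(log2(39)) = 6

bits = ceil(log2(39)) = ceil(5.2854) = 6 bits


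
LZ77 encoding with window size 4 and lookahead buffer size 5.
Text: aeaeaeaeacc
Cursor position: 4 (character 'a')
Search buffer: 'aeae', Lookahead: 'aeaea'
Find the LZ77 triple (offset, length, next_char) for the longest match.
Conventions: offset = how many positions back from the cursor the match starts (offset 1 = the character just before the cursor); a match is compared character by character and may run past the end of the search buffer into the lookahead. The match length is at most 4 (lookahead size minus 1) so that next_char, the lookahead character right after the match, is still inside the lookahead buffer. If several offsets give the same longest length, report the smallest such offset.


Try each offset into the search buffer:
  offset=1 (pos 3, char 'e'): match length 0
  offset=2 (pos 2, char 'a'): match length 4
  offset=3 (pos 1, char 'e'): match length 0
  offset=4 (pos 0, char 'a'): match length 4
Longest match has length 4, found at offsets 2, 4; take the smallest, offset 2.
next_char = character at position 4 + 4 = 8 -> 'a'

Best match: offset=2, length=4 (matching 'aeae' starting at position 2)
LZ77 triple: (2, 4, 'a')


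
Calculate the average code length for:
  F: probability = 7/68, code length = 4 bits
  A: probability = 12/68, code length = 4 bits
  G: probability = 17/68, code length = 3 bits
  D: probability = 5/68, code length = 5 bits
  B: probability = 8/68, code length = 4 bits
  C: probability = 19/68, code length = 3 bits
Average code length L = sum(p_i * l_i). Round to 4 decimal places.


Weighted contributions p_i * l_i:
  F: (7/68) * 4 = 28/68
  A: (12/68) * 4 = 48/68
  G: (17/68) * 3 = 51/68
  D: (5/68) * 5 = 25/68
  B: (8/68) * 4 = 32/68
  C: (19/68) * 3 = 57/68
Sum = (28 + 48 + 51 + 25 + 32 + 57)/68 = 241/68

L = 241/68 = 3.5441 bits/symbol


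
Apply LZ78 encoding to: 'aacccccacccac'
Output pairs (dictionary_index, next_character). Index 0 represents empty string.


LZ78 encoding steps:
Dictionary: {0: ''}
Step 1: w='' (idx 0), next='a' -> output (0, 'a'), add 'a' as idx 1
Step 2: w='a' (idx 1), next='c' -> output (1, 'c'), add 'ac' as idx 2
Step 3: w='' (idx 0), next='c' -> output (0, 'c'), add 'c' as idx 3
Step 4: w='c' (idx 3), next='c' -> output (3, 'c'), add 'cc' as idx 4
Step 5: w='c' (idx 3), next='a' -> output (3, 'a'), add 'ca' as idx 5
Step 6: w='cc' (idx 4), next='c' -> output (4, 'c'), add 'ccc' as idx 6
Step 7: w='ac' (idx 2), end of input -> output (2, '')


Encoded: [(0, 'a'), (1, 'c'), (0, 'c'), (3, 'c'), (3, 'a'), (4, 'c'), (2, '')]


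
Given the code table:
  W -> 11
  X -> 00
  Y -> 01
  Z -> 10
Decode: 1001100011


Decoding:
10 -> Z
01 -> Y
10 -> Z
00 -> X
11 -> W


Result: ZYZXW


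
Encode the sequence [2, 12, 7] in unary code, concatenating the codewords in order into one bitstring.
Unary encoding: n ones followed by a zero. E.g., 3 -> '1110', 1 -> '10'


Encode each number as n ones followed by a terminating 0:
  2 -> 110 (3 bits)
  12 -> 1111111111110 (13 bits)
  7 -> 11111110 (8 bits)
Total length = 3 + 13 + 8 = 24 bits.

Unary([2, 12, 7]) = 110111111111111011111110 (24 bits)


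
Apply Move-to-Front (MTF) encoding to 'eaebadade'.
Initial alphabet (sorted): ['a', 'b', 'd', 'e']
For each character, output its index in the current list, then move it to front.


MTF encoding:
'e': index 3 in ['a', 'b', 'd', 'e'] -> ['e', 'a', 'b', 'd']
'a': index 1 in ['e', 'a', 'b', 'd'] -> ['a', 'e', 'b', 'd']
'e': index 1 in ['a', 'e', 'b', 'd'] -> ['e', 'a', 'b', 'd']
'b': index 2 in ['e', 'a', 'b', 'd'] -> ['b', 'e', 'a', 'd']
'a': index 2 in ['b', 'e', 'a', 'd'] -> ['a', 'b', 'e', 'd']
'd': index 3 in ['a', 'b', 'e', 'd'] -> ['d', 'a', 'b', 'e']
'a': index 1 in ['d', 'a', 'b', 'e'] -> ['a', 'd', 'b', 'e']
'd': index 1 in ['a', 'd', 'b', 'e'] -> ['d', 'a', 'b', 'e']
'e': index 3 in ['d', 'a', 'b', 'e'] -> ['e', 'd', 'a', 'b']


Output: [3, 1, 1, 2, 2, 3, 1, 1, 3]


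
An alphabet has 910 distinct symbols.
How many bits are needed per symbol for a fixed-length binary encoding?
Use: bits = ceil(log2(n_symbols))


log2(910) = 9.8297
Bracket: 2^9 = 512 < 910 <= 2^10 = 1024
So ceil(log2(910)) = 10

bits = ceil(log2(910)) = ceil(9.8297) = 10 bits


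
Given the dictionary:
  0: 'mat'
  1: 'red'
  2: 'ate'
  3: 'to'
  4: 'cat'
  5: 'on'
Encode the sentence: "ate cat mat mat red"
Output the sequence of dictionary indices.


Look up each word in the dictionary:
  'ate' -> 2
  'cat' -> 4
  'mat' -> 0
  'mat' -> 0
  'red' -> 1

Encoded: [2, 4, 0, 0, 1]


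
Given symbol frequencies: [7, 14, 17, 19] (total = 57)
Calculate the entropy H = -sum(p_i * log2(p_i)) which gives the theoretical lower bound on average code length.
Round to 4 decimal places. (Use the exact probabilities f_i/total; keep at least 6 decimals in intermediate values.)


Per-symbol terms -p_i * log2(p_i) with p_i = f_i/57:
  p = 7/57 = 0.122807: log2(p) = -3.025535, -p*log2(p) = 0.371557
  p = 14/57 = 0.245614: log2(p) = -2.025535, -p*log2(p) = 0.497500
  p = 17/57 = 0.298246: log2(p) = -1.745427, -p*log2(p) = 0.520566
  p = 19/57 = 0.333333: log2(p) = -1.584963, -p*log2(p) = 0.528321
H = 0.371557 + 0.497500 + 0.520566 + 0.528321 = 1.917944

H = 1.9179 bits/symbol


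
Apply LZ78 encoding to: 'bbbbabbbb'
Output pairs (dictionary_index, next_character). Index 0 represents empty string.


LZ78 encoding steps:
Dictionary: {0: ''}
Step 1: w='' (idx 0), next='b' -> output (0, 'b'), add 'b' as idx 1
Step 2: w='b' (idx 1), next='b' -> output (1, 'b'), add 'bb' as idx 2
Step 3: w='b' (idx 1), next='a' -> output (1, 'a'), add 'ba' as idx 3
Step 4: w='bb' (idx 2), next='b' -> output (2, 'b'), add 'bbb' as idx 4
Step 5: w='b' (idx 1), end of input -> output (1, '')


Encoded: [(0, 'b'), (1, 'b'), (1, 'a'), (2, 'b'), (1, '')]


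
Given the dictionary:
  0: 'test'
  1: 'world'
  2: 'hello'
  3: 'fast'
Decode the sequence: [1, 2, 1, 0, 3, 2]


Look up each index in the dictionary:
  1 -> 'world'
  2 -> 'hello'
  1 -> 'world'
  0 -> 'test'
  3 -> 'fast'
  2 -> 'hello'

Decoded: "world hello world test fast hello"


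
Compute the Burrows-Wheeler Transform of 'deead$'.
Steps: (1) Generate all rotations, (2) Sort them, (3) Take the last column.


Rotations (sorted):
  0: $deead -> last char: d
  1: ad$dee -> last char: e
  2: d$deea -> last char: a
  3: deead$ -> last char: $
  4: ead$de -> last char: e
  5: eead$d -> last char: d


BWT = dea$ed


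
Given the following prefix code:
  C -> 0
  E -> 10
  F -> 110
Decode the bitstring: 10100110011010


Decoding step by step:
Bits 10 -> E
Bits 10 -> E
Bits 0 -> C
Bits 110 -> F
Bits 0 -> C
Bits 110 -> F
Bits 10 -> E


Decoded message: EECFCFE


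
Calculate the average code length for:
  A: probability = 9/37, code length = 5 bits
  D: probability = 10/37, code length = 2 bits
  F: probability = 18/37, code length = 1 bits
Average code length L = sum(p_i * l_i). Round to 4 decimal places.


Weighted contributions p_i * l_i:
  A: (9/37) * 5 = 45/37
  D: (10/37) * 2 = 20/37
  F: (18/37) * 1 = 18/37
Sum = (45 + 20 + 18)/37 = 83/37

L = 83/37 = 2.2432 bits/symbol


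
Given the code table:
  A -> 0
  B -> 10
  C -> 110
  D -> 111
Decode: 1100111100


Decoding:
110 -> C
0 -> A
111 -> D
10 -> B
0 -> A


Result: CADBA


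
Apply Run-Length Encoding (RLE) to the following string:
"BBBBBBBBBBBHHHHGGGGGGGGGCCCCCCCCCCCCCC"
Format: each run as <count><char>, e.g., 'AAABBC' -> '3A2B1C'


Scanning runs left to right:
  i=0: run of 'B' x 11 -> '11B'
  i=11: run of 'H' x 4 -> '4H'
  i=15: run of 'G' x 9 -> '9G'
  i=24: run of 'C' x 14 -> '14C'

RLE = 11B4H9G14C


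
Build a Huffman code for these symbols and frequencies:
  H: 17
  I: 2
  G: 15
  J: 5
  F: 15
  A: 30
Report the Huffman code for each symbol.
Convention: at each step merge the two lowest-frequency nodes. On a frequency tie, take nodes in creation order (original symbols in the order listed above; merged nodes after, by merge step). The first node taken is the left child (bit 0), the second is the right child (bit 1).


Huffman tree construction:
Step 1: Merge I(2) + J(5) = 7
Step 2: Merge (I+J)(7) + G(15) = 22
Step 3: Merge F(15) + H(17) = 32
Step 4: Merge ((I+J)+G)(22) + A(30) = 52
Step 5: Merge (F+H)(32) + (((I+J)+G)+A)(52) = 84
Read each symbol's code off the tree from the root (left child = 0, right child = 1).

Codes:
  H: 01 (length 2)
  I: 1000 (length 4)
  G: 101 (length 3)
  J: 1001 (length 4)
  F: 00 (length 2)
  A: 11 (length 2)
Average code length: 197/84 = 2.3452 bits/symbol


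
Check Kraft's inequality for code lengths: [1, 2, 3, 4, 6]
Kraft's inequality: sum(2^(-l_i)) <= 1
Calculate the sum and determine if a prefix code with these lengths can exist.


Sum = 2^(-1) + 2^(-2) + 2^(-3) + 2^(-4) + 2^(-6)
    = 0.5 + 0.25 + 0.125 + 0.0625 + 0.015625
    = 61/64 = 0.953125
Since 0.953125 <= 1, Kraft's inequality IS satisfied.
A prefix code with these lengths CAN exist.

Kraft sum = 0.953125. Satisfied.


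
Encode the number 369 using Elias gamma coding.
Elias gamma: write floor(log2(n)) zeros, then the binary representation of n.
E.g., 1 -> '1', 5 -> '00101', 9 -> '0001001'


num_bits = floor(log2(369)) + 1 = 9
leading_zeros = num_bits - 1 = 8
binary(369) = 101110001

Elias gamma(369) = '00000000' + '101110001' = 00000000101110001 (17 bits)


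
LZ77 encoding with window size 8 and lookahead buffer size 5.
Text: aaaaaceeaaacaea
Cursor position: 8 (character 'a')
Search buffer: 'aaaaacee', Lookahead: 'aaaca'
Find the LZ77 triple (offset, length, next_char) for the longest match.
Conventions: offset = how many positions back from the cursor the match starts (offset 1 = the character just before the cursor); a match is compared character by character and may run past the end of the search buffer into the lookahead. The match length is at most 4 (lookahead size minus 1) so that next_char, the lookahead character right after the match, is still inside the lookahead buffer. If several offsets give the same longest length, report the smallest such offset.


Try each offset into the search buffer:
  offset=1 (pos 7, char 'e'): match length 0
  offset=2 (pos 6, char 'e'): match length 0
  offset=3 (pos 5, char 'c'): match length 0
  offset=4 (pos 4, char 'a'): match length 1
  offset=5 (pos 3, char 'a'): match length 2
  offset=6 (pos 2, char 'a'): match length 4
  offset=7 (pos 1, char 'a'): match length 3
  offset=8 (pos 0, char 'a'): match length 3
Longest match has length 4 at offset 6.
next_char = character at position 8 + 4 = 12 -> 'a'

Best match: offset=6, length=4 (matching 'aaac' starting at position 2)
LZ77 triple: (6, 4, 'a')


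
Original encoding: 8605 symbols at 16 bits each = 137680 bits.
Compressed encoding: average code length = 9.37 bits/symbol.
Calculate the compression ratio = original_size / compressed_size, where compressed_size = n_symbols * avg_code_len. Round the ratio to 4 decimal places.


original_size = n_symbols * orig_bits = 8605 * 16 = 137680 bits
compressed_size = n_symbols * avg_code_len = 8605 * 9.37 = 80628.85 bits
ratio = original_size / compressed_size = 137680 / 80628.85 = 1.7076

Compression ratio = 1.7076


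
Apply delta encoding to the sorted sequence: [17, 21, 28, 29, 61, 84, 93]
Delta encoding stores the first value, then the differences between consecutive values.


First value: 17
Deltas:
  21 - 17 = 4
  28 - 21 = 7
  29 - 28 = 1
  61 - 29 = 32
  84 - 61 = 23
  93 - 84 = 9


Delta encoded: [17, 4, 7, 1, 32, 23, 9]


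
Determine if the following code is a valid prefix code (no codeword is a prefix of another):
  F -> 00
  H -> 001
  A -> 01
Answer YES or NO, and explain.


Checking each pair (does one codeword prefix another?):
  F='00' vs H='001': prefix -- VIOLATION

NO -- this is NOT a valid prefix code. F (00) is a prefix of H (001).


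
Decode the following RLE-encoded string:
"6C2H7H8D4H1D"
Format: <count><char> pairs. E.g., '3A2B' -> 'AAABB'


Expanding each <count><char> pair:
  6C -> 'CCCCCC'
  2H -> 'HH'
  7H -> 'HHHHHHH'
  8D -> 'DDDDDDDD'
  4H -> 'HHHH'
  1D -> 'D'

Decoded = CCCCCCHHHHHHHHHDDDDDDDDHHHHD


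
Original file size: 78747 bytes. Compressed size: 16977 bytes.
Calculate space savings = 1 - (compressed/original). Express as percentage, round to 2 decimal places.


ratio = compressed/original = 16977/78747 = 0.215589
savings = 1 - ratio = 1 - 0.215589 = 0.784411
as a percentage: 0.784411 * 100 = 78.44%

Space savings = 1 - 16977/78747 = 78.44%


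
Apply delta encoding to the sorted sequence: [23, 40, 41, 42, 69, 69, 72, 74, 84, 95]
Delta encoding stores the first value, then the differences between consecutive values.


First value: 23
Deltas:
  40 - 23 = 17
  41 - 40 = 1
  42 - 41 = 1
  69 - 42 = 27
  69 - 69 = 0
  72 - 69 = 3
  74 - 72 = 2
  84 - 74 = 10
  95 - 84 = 11


Delta encoded: [23, 17, 1, 1, 27, 0, 3, 2, 10, 11]


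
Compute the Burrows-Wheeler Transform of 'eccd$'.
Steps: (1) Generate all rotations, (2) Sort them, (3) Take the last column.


Rotations (sorted):
  0: $eccd -> last char: d
  1: ccd$e -> last char: e
  2: cd$ec -> last char: c
  3: d$ecc -> last char: c
  4: eccd$ -> last char: $


BWT = decc$


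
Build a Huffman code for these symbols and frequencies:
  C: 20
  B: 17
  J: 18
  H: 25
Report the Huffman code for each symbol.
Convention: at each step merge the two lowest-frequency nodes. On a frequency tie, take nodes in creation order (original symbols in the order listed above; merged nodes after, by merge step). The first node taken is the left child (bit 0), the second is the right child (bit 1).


Huffman tree construction:
Step 1: Merge B(17) + J(18) = 35
Step 2: Merge C(20) + H(25) = 45
Step 3: Merge (B+J)(35) + (C+H)(45) = 80
Read each symbol's code off the tree from the root (left child = 0, right child = 1).

Codes:
  C: 10 (length 2)
  B: 00 (length 2)
  J: 01 (length 2)
  H: 11 (length 2)
Average code length: 160/80 = 2.0000 bits/symbol


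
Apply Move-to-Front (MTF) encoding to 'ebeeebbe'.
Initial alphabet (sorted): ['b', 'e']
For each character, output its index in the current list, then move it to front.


MTF encoding:
'e': index 1 in ['b', 'e'] -> ['e', 'b']
'b': index 1 in ['e', 'b'] -> ['b', 'e']
'e': index 1 in ['b', 'e'] -> ['e', 'b']
'e': index 0 in ['e', 'b'] -> ['e', 'b']
'e': index 0 in ['e', 'b'] -> ['e', 'b']
'b': index 1 in ['e', 'b'] -> ['b', 'e']
'b': index 0 in ['b', 'e'] -> ['b', 'e']
'e': index 1 in ['b', 'e'] -> ['e', 'b']


Output: [1, 1, 1, 0, 0, 1, 0, 1]


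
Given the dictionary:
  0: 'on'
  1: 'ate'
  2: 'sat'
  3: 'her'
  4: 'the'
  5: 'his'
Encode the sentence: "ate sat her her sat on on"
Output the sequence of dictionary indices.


Look up each word in the dictionary:
  'ate' -> 1
  'sat' -> 2
  'her' -> 3
  'her' -> 3
  'sat' -> 2
  'on' -> 0
  'on' -> 0

Encoded: [1, 2, 3, 3, 2, 0, 0]


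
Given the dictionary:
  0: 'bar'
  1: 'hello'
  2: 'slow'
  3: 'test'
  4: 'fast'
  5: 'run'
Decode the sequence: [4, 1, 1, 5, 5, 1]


Look up each index in the dictionary:
  4 -> 'fast'
  1 -> 'hello'
  1 -> 'hello'
  5 -> 'run'
  5 -> 'run'
  1 -> 'hello'

Decoded: "fast hello hello run run hello"


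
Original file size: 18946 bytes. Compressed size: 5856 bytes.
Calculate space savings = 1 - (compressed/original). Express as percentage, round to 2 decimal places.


ratio = compressed/original = 5856/18946 = 0.309089
savings = 1 - ratio = 1 - 0.309089 = 0.690911
as a percentage: 0.690911 * 100 = 69.09%

Space savings = 1 - 5856/18946 = 69.09%


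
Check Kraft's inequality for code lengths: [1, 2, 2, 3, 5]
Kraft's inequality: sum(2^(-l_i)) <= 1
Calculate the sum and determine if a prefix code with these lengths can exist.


Sum = 2^(-1) + 2^(-2) + 2^(-2) + 2^(-3) + 2^(-5)
    = 0.5 + 0.25 + 0.25 + 0.125 + 0.03125
    = 37/32 = 1.15625
Since 1.15625 > 1, Kraft's inequality is NOT satisfied.
A prefix code with these lengths CANNOT exist.

Kraft sum = 1.15625. Not satisfied.


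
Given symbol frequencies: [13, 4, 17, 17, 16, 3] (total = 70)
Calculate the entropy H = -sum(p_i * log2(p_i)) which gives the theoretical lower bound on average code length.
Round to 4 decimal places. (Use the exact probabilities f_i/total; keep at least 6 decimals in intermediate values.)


Per-symbol terms -p_i * log2(p_i) with p_i = f_i/70:
  p = 13/70 = 0.185714: log2(p) = -2.428843, -p*log2(p) = 0.451071
  p = 4/70 = 0.057143: log2(p) = -4.129283, -p*log2(p) = 0.235959
  p = 17/70 = 0.242857: log2(p) = -2.041820, -p*log2(p) = 0.495871
  p = 17/70 = 0.242857: log2(p) = -2.041820, -p*log2(p) = 0.495871
  p = 16/70 = 0.228571: log2(p) = -2.129283, -p*log2(p) = 0.486693
  p = 3/70 = 0.042857: log2(p) = -4.544321, -p*log2(p) = 0.194757
H = 0.451071 + 0.235959 + 0.495871 + 0.495871 + 0.486693 + 0.194757 = 2.360222

H = 2.3602 bits/symbol


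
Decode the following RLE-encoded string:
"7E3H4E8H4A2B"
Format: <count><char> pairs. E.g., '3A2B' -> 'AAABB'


Expanding each <count><char> pair:
  7E -> 'EEEEEEE'
  3H -> 'HHH'
  4E -> 'EEEE'
  8H -> 'HHHHHHHH'
  4A -> 'AAAA'
  2B -> 'BB'

Decoded = EEEEEEEHHHEEEEHHHHHHHHAAAABB
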